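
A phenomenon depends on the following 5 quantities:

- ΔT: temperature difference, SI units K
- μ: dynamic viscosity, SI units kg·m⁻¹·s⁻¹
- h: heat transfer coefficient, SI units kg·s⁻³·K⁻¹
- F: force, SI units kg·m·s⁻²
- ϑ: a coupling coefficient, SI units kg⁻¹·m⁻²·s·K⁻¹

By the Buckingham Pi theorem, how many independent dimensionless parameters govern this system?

1

There are 5 variables and 4 base dimensions (M, L, T, Θ).
The dimension matrix has rank 4.
Independent dimensionless groups: 5 − 4 = 1.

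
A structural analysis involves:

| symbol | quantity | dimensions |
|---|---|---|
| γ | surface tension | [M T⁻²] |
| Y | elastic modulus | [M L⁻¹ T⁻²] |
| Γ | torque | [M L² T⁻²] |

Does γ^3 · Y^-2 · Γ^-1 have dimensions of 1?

yes

Sum the exponent of each base dimension across the product:
  M: 3·[γ]_M − 2·[Y]_M − [Γ]_M = 3·(1) − 2·(1) − (1) = 0
  L: 3·[γ]_L − 2·[Y]_L − [Γ]_L = 3·(0) − 2·(-1) − (2) = 0
  T: 3·[γ]_T − 2·[Y]_T − [Γ]_T = 3·(-2) − 2·(-2) − (-2) = 0
All base exponents vanish — dimensionless.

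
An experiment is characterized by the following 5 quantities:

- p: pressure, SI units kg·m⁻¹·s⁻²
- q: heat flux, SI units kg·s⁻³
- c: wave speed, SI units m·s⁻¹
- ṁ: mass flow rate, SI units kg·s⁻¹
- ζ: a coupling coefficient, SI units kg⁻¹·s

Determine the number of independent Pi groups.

There are 5 variables and 3 base dimensions (M, L, T).
The dimension matrix has rank 3.
Independent dimensionless groups: 5 − 3 = 2.

2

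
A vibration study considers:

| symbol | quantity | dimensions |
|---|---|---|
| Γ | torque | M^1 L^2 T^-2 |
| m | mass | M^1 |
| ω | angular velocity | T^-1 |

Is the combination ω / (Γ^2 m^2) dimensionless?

Sum the exponent of each base dimension across the product:
  M: −2·[Γ]_M − 2·[m]_M + [ω]_M = −2·(1) − 2·(1) + (0) = -4
  L: −2·[Γ]_L − 2·[m]_L + [ω]_L = −2·(2) − 2·(0) + (0) = -4
  T: −2·[Γ]_T − 2·[m]_T + [ω]_T = −2·(-2) − 2·(0) + (-1) = 3
Net dimensions [M⁻⁴ L⁻⁴ T³] ≠ [1] — not dimensionless.

no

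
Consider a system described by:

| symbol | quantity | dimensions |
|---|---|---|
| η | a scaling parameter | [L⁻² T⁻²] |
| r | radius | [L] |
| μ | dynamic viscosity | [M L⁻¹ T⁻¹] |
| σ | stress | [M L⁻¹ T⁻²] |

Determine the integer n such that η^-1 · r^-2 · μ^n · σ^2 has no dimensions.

-2

Balance the M exponent: (1)·n from μ, plus −(0) − 2·(0) + 2·(1) = 2 from the rest, must sum to zero.
n + 2 = 0, so n = -2.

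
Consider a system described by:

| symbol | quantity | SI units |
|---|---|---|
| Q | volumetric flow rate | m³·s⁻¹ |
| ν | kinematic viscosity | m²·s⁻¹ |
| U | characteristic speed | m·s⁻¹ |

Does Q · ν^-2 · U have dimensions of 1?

yes

Sum the exponent of each base dimension across the product:
  L: [Q]_L − 2·[ν]_L + [U]_L = (3) − 2·(2) + (1) = 0
  T: [Q]_T − 2·[ν]_T + [U]_T = (-1) − 2·(-1) + (-1) = 0
All base exponents vanish — dimensionless.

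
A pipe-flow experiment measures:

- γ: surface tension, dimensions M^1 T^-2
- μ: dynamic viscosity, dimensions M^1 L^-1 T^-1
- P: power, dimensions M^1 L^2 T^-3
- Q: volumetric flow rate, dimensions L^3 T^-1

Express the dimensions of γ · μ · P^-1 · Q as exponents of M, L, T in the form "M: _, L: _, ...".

Collect each base-dimension exponent across the product:
  M: (1) + (1) − (1) + (0) = 1
  L: (0) + (-1) − (2) + (3) = 0
  T: (-2) + (-1) − (-3) + (-1) = -1
So the dimensions are [M T⁻¹].

M: 1, L: 0, T: -1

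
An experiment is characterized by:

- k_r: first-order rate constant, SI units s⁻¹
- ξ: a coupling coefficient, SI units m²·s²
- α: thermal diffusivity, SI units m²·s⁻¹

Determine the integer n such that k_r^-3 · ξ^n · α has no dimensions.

Balance the L exponent: (2)·n from ξ, plus −3·(0) + (2) = 2 from the rest, must sum to zero.
2n + 2 = 0, so n = -1.

-1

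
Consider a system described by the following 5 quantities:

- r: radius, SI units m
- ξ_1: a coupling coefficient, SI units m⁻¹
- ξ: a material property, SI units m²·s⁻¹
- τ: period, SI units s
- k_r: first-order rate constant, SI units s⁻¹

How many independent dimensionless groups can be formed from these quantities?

There are 5 variables and 2 base dimensions (L, T).
The dimension matrix has rank 2.
Independent dimensionless groups: 5 − 2 = 3.

3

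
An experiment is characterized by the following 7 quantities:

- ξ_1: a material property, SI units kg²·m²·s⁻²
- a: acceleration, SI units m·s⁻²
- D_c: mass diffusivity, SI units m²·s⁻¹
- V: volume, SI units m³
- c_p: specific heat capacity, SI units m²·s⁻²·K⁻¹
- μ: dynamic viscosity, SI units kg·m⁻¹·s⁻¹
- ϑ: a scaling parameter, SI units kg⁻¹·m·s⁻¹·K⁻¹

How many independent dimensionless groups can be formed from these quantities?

There are 7 variables and 4 base dimensions (M, L, T, Θ).
The dimension matrix has rank 4.
Independent dimensionless groups: 7 − 4 = 3.

3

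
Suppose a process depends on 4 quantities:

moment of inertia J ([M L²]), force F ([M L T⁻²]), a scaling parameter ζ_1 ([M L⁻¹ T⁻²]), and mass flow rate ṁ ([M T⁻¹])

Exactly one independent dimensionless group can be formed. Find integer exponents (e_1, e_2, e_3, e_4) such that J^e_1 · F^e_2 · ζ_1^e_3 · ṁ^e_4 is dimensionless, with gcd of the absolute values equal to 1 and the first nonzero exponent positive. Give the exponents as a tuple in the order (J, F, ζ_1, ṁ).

M: e_1·(1) + e_2·(1) + e_3·(1) + e_4·(1) = 0
L: e_1·(2) + e_2·(1) + e_3·(-1) + e_4·(0) = 0
T: e_1·(0) + e_2·(-2) + e_3·(-2) + e_4·(-1) = 0
Solving this homogeneous linear system for the smallest-integer solution (first nonzero entry positive) gives (2, -1, 3, -4).

(2, -1, 3, -4)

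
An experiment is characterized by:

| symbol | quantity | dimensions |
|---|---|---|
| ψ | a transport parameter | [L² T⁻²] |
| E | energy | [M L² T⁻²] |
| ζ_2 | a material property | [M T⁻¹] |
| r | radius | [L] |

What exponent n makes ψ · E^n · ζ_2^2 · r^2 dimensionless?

-2

Balance the M exponent: (1)·n from E, plus (0) + 2·(1) + 2·(0) = 2 from the rest, must sum to zero.
n + 2 = 0, so n = -2.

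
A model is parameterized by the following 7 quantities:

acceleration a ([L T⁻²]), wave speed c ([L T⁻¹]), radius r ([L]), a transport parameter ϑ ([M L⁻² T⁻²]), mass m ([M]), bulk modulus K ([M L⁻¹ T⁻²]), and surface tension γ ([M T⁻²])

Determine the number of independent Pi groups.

4

There are 7 variables and 3 base dimensions (M, L, T).
The dimension matrix has rank 3.
Independent dimensionless groups: 7 − 3 = 4.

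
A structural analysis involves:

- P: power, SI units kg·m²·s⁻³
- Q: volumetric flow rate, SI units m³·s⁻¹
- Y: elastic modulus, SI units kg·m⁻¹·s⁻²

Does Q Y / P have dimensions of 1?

yes

Sum the exponent of each base dimension across the product:
  M: −[P]_M + [Q]_M + [Y]_M = −(1) + (0) + (1) = 0
  L: −[P]_L + [Q]_L + [Y]_L = −(2) + (3) + (-1) = 0
  T: −[P]_T + [Q]_T + [Y]_T = −(-3) + (-1) + (-2) = 0
All base exponents vanish — dimensionless.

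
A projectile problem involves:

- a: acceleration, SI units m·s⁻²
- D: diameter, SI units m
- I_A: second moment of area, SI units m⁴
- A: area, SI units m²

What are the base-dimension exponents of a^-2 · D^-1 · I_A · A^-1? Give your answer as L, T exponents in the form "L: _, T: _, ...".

L: -1, T: 4

Collect each base-dimension exponent across the product:
  L: −2·(1) − (1) + (4) − (2) = -1
  T: −2·(-2) − (0) + (0) − (0) = 4
So the dimensions are [L⁻¹ T⁴].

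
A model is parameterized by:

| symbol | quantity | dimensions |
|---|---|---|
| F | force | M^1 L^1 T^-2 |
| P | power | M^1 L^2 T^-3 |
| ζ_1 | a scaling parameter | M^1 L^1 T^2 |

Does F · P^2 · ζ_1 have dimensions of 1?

no

Sum the exponent of each base dimension across the product:
  M: [F]_M + 2·[P]_M + [ζ_1]_M = (1) + 2·(1) + (1) = 4
  L: [F]_L + 2·[P]_L + [ζ_1]_L = (1) + 2·(2) + (1) = 6
  T: [F]_T + 2·[P]_T + [ζ_1]_T = (-2) + 2·(-3) + (2) = -6
Net dimensions [M⁴ L⁶ T⁻⁶] ≠ [1] — not dimensionless.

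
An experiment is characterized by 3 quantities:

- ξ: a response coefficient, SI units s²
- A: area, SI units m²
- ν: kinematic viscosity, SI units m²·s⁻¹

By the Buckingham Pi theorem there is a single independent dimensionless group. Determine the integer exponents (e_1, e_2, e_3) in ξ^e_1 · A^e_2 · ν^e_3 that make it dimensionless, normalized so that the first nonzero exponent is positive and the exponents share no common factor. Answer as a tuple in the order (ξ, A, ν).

(1, -2, 2)

L: e_1·(0) + e_2·(2) + e_3·(2) = 0
T: e_1·(2) + e_2·(0) + e_3·(-1) = 0
Solving this homogeneous linear system for the smallest-integer solution (first nonzero entry positive) gives (1, -2, 2).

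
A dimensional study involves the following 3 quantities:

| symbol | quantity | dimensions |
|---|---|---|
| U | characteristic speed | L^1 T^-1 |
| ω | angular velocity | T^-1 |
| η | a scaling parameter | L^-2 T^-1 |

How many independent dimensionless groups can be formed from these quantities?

There are 3 variables and 2 base dimensions (L, T).
The dimension matrix has rank 2.
Independent dimensionless groups: 3 − 2 = 1.

1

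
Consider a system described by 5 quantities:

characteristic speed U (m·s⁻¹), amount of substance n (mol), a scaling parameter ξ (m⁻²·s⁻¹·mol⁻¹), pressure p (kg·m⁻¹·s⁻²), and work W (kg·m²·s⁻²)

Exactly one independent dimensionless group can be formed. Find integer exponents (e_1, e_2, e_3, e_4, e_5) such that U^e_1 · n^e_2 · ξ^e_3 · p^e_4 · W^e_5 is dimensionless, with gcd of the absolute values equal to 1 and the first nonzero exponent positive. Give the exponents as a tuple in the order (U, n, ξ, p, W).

(1, -1, -1, 1, -1)

M: e_1·(0) + e_2·(0) + e_3·(0) + e_4·(1) + e_5·(1) = 0
L: e_1·(1) + e_2·(0) + e_3·(-2) + e_4·(-1) + e_5·(2) = 0
T: e_1·(-1) + e_2·(0) + e_3·(-1) + e_4·(-2) + e_5·(-2) = 0
N: e_1·(0) + e_2·(1) + e_3·(-1) + e_4·(0) + e_5·(0) = 0
Solving this homogeneous linear system for the smallest-integer solution (first nonzero entry positive) gives (1, -1, -1, 1, -1).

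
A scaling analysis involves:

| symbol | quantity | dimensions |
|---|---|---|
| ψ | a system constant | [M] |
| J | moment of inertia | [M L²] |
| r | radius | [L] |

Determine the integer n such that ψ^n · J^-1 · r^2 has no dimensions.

1

Balance the M exponent: (1)·n from ψ, plus −(1) + 2·(0) = -1 from the rest, must sum to zero.
n − 1 = 0, so n = 1.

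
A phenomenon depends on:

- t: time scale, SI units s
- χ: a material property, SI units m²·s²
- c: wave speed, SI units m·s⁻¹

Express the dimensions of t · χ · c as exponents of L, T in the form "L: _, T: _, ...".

Collect each base-dimension exponent across the product:
  L: (0) + (2) + (1) = 3
  T: (1) + (2) + (-1) = 2
So the dimensions are [L³ T²].

L: 3, T: 2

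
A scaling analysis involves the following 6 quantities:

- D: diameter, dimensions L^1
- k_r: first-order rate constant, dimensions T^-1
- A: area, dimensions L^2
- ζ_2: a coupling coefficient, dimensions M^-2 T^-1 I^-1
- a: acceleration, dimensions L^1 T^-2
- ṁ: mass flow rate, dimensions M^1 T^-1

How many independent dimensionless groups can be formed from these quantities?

2

There are 6 variables and 4 base dimensions (M, L, T, I).
The dimension matrix has rank 4.
Independent dimensionless groups: 6 − 4 = 2.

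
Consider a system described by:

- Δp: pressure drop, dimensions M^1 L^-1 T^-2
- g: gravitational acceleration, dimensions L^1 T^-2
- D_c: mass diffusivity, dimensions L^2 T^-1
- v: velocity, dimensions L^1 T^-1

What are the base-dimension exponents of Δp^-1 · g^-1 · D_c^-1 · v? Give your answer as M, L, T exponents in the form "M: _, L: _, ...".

Collect each base-dimension exponent across the product:
  M: −(1) − (0) − (0) + (0) = -1
  L: −(-1) − (1) − (2) + (1) = -1
  T: −(-2) − (-2) − (-1) + (-1) = 4
So the dimensions are [M⁻¹ L⁻¹ T⁴].

M: -1, L: -1, T: 4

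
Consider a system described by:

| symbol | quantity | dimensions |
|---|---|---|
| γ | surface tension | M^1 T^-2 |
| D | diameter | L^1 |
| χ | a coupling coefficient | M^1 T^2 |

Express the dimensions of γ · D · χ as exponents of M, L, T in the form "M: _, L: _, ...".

Collect each base-dimension exponent across the product:
  M: (1) + (0) + (1) = 2
  L: (0) + (1) + (0) = 1
  T: (-2) + (0) + (2) = 0
So the dimensions are [M² L].

M: 2, L: 1, T: 0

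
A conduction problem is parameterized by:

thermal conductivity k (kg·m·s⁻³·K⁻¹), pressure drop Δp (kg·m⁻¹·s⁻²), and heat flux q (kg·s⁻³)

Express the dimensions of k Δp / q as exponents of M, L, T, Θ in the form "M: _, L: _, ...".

Collect each base-dimension exponent across the product:
  M: (1) + (1) − (1) = 1
  L: (1) + (-1) − (0) = 0
  T: (-3) + (-2) − (-3) = -2
  Θ: (-1) + (0) − (0) = -1
So the dimensions are [M T⁻² Θ⁻¹].

M: 1, L: 0, T: -2, Θ: -1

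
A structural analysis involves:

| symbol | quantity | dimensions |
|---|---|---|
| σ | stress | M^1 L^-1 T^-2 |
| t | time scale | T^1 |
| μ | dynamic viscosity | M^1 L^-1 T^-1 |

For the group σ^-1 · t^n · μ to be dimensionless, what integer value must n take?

Balance the T exponent: (1)·n from t, plus −(-2) + (-1) = 1 from the rest, must sum to zero.
n + 1 = 0, so n = -1.

-1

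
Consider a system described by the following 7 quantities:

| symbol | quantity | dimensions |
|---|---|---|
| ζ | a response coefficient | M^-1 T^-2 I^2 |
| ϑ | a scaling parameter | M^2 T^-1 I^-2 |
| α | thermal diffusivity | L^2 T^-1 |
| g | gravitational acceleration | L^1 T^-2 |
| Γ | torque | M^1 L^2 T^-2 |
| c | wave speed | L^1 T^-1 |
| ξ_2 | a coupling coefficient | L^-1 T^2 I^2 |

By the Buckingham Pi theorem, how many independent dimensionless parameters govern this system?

There are 7 variables and 4 base dimensions (M, L, T, I).
The dimension matrix has rank 4.
Independent dimensionless groups: 7 − 4 = 3.

3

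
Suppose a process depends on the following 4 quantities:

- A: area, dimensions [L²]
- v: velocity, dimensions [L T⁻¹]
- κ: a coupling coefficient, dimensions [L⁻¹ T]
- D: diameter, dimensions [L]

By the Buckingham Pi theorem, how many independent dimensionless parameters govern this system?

There are 4 variables and 2 base dimensions (L, T).
The dimension matrix has rank 2.
Independent dimensionless groups: 4 − 2 = 2.

2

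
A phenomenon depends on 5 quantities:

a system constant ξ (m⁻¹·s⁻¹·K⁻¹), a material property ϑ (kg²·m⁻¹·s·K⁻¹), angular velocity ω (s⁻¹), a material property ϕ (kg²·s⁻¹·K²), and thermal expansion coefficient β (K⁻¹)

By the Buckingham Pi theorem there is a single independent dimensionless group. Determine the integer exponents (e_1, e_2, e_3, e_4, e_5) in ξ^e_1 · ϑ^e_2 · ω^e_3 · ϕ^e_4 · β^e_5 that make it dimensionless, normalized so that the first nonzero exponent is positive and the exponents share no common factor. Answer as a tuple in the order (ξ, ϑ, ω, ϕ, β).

M: e_1·(0) + e_2·(2) + e_3·(0) + e_4·(2) + e_5·(0) = 0
L: e_1·(-1) + e_2·(-1) + e_3·(0) + e_4·(0) + e_5·(0) = 0
T: e_1·(-1) + e_2·(1) + e_3·(-1) + e_4·(-1) + e_5·(0) = 0
Θ: e_1·(-1) + e_2·(-1) + e_3·(0) + e_4·(2) + e_5·(-1) = 0
Solving this homogeneous linear system for the smallest-integer solution (first nonzero entry positive) gives (1, -1, -3, 1, 2).

(1, -1, -3, 1, 2)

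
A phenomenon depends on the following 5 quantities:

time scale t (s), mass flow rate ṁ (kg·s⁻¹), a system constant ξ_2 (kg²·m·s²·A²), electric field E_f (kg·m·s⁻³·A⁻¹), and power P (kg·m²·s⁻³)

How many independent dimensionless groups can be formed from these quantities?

There are 5 variables and 4 base dimensions (M, L, T, I).
The dimension matrix has rank 4.
Independent dimensionless groups: 5 − 4 = 1.

1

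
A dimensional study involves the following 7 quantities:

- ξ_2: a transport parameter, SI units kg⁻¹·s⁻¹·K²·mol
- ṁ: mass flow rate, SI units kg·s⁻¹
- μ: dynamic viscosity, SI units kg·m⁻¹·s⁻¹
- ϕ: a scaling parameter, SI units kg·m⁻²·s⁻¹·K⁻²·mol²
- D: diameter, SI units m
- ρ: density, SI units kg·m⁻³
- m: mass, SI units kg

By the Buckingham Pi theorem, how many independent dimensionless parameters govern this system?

2

There are 7 variables and 5 base dimensions (M, L, T, Θ, N).
The dimension matrix has rank 5.
Independent dimensionless groups: 7 − 5 = 2.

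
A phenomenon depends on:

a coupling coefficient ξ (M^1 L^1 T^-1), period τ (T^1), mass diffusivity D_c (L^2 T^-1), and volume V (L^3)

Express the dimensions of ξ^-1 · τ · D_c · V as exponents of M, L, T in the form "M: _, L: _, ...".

Collect each base-dimension exponent across the product:
  M: −(1) + (0) + (0) + (0) = -1
  L: −(1) + (0) + (2) + (3) = 4
  T: −(-1) + (1) + (-1) + (0) = 1
So the dimensions are [M⁻¹ L⁴ T].

M: -1, L: 4, T: 1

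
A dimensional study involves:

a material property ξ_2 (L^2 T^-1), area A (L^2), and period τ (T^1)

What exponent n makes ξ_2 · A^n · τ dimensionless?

-1

Balance the L exponent: (2)·n from A, plus (2) + (0) = 2 from the rest, must sum to zero.
2n + 2 = 0, so n = -1.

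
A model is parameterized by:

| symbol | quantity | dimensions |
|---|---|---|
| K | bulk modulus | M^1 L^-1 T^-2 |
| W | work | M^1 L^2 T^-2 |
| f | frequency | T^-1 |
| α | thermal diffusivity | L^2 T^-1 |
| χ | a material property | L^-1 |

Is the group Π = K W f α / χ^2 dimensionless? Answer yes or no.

Sum the exponent of each base dimension across the product:
  M: [K]_M + [W]_M + [f]_M + [α]_M − 2·[χ]_M = (1) + (1) + (0) + (0) − 2·(0) = 2
  L: [K]_L + [W]_L + [f]_L + [α]_L − 2·[χ]_L = (-1) + (2) + (0) + (2) − 2·(-1) = 5
  T: [K]_T + [W]_T + [f]_T + [α]_T − 2·[χ]_T = (-2) + (-2) + (-1) + (-1) − 2·(0) = -6
Net dimensions [M² L⁵ T⁻⁶] ≠ [1] — not dimensionless.

no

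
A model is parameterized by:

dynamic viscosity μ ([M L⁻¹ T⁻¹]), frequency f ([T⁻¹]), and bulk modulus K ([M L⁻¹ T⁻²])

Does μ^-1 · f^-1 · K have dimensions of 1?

Sum the exponent of each base dimension across the product:
  M: −[μ]_M − [f]_M + [K]_M = −(1) − (0) + (1) = 0
  L: −[μ]_L − [f]_L + [K]_L = −(-1) − (0) + (-1) = 0
  T: −[μ]_T − [f]_T + [K]_T = −(-1) − (-1) + (-2) = 0
All base exponents vanish — dimensionless.

yes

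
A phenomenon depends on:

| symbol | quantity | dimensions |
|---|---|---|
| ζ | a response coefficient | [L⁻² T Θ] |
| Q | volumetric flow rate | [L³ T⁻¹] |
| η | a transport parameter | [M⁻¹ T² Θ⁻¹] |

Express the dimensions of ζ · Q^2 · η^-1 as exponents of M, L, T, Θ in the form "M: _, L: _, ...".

M: 1, L: 4, T: -3, Θ: 2

Collect each base-dimension exponent across the product:
  M: (0) + 2·(0) − (-1) = 1
  L: (-2) + 2·(3) − (0) = 4
  T: (1) + 2·(-1) − (2) = -3
  Θ: (1) + 2·(0) − (-1) = 2
So the dimensions are [M L⁴ T⁻³ Θ²].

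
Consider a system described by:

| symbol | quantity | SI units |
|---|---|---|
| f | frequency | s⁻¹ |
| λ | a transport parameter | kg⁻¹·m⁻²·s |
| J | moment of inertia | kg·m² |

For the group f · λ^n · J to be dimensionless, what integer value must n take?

Balance the M exponent: (-1)·n from λ, plus (0) + (1) = 1 from the rest, must sum to zero.
−n + 1 = 0, so n = 1.

1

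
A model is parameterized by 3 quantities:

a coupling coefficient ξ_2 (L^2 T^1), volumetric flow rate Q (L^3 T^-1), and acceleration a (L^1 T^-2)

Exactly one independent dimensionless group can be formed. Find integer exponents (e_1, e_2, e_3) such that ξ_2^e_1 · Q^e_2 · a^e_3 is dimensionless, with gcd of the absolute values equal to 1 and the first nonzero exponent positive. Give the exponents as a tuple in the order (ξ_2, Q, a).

L: e_1·(2) + e_2·(3) + e_3·(1) = 0
T: e_1·(1) + e_2·(-1) + e_3·(-2) = 0
Solving this homogeneous linear system for the smallest-integer solution (first nonzero entry positive) gives (1, -1, 1).

(1, -1, 1)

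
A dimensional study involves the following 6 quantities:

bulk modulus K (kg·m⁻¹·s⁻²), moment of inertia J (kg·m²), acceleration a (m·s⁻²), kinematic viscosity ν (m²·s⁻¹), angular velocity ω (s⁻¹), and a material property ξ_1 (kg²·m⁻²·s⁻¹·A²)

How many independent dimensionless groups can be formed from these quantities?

There are 6 variables and 4 base dimensions (M, L, T, I).
The dimension matrix has rank 4.
Independent dimensionless groups: 6 − 4 = 2.

2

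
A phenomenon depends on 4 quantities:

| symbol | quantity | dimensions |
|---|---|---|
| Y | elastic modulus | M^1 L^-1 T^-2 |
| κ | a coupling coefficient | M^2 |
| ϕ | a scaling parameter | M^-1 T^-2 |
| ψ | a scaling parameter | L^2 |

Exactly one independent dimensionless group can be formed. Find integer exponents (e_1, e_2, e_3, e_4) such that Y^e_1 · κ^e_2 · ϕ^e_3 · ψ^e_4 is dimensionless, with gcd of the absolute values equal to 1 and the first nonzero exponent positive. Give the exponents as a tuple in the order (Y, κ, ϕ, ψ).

(2, -2, -2, 1)

M: e_1·(1) + e_2·(2) + e_3·(-1) + e_4·(0) = 0
L: e_1·(-1) + e_2·(0) + e_3·(0) + e_4·(2) = 0
T: e_1·(-2) + e_2·(0) + e_3·(-2) + e_4·(0) = 0
Solving this homogeneous linear system for the smallest-integer solution (first nonzero entry positive) gives (2, -2, -2, 1).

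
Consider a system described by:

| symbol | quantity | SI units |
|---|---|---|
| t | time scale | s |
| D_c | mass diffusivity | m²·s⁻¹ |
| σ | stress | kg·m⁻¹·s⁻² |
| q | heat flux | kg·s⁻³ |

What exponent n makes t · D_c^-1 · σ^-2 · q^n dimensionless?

2

Balance the M exponent: (1)·n from q, plus (0) − (0) − 2·(1) = -2 from the rest, must sum to zero.
n − 2 = 0, so n = 2.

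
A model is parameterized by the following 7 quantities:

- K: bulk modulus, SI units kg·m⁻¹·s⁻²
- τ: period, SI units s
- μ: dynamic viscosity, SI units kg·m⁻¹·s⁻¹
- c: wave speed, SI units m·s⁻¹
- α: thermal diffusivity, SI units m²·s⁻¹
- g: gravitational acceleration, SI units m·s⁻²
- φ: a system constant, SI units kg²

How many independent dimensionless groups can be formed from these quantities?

4

There are 7 variables and 3 base dimensions (M, L, T).
The dimension matrix has rank 3.
Independent dimensionless groups: 7 − 3 = 4.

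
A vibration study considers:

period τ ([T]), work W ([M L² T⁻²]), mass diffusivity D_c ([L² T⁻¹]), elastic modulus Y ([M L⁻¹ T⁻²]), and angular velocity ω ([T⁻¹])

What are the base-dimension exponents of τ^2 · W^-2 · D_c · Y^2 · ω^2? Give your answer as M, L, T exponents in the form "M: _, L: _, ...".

M: 0, L: -4, T: -1

Collect each base-dimension exponent across the product:
  M: 2·(0) − 2·(1) + (0) + 2·(1) + 2·(0) = 0
  L: 2·(0) − 2·(2) + (2) + 2·(-1) + 2·(0) = -4
  T: 2·(1) − 2·(-2) + (-1) + 2·(-2) + 2·(-1) = -1
So the dimensions are [L⁻⁴ T⁻¹].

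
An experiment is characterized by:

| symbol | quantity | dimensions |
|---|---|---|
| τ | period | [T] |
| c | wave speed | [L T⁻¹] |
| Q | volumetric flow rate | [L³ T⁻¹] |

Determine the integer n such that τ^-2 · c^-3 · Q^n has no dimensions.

1

Balance the L exponent: (3)·n from Q, plus −2·(0) − 3·(1) = -3 from the rest, must sum to zero.
3n − 3 = 0, so n = 1.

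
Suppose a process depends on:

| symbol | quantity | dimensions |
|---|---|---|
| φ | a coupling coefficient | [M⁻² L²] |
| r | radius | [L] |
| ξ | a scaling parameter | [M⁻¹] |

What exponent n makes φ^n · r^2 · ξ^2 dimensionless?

-1

Balance the M exponent: (-2)·n from φ, plus 2·(0) + 2·(-1) = -2 from the rest, must sum to zero.
-2n − 2 = 0, so n = -1.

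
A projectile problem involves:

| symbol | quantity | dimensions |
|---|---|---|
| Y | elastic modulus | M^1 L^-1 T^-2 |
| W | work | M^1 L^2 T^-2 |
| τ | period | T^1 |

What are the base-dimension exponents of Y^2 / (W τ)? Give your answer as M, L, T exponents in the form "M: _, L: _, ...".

Collect each base-dimension exponent across the product:
  M: 2·(1) − (1) − (0) = 1
  L: 2·(-1) − (2) − (0) = -4
  T: 2·(-2) − (-2) − (1) = -3
So the dimensions are [M L⁻⁴ T⁻³].

M: 1, L: -4, T: -3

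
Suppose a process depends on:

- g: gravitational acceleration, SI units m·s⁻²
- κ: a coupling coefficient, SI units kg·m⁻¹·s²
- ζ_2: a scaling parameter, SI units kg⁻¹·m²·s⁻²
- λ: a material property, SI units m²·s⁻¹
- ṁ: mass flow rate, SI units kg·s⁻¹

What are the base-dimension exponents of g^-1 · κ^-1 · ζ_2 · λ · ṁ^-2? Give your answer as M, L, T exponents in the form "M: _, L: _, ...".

M: -4, L: 4, T: -1

Collect each base-dimension exponent across the product:
  M: −(0) − (1) + (-1) + (0) − 2·(1) = -4
  L: −(1) − (-1) + (2) + (2) − 2·(0) = 4
  T: −(-2) − (2) + (-2) + (-1) − 2·(-1) = -1
So the dimensions are [M⁻⁴ L⁴ T⁻¹].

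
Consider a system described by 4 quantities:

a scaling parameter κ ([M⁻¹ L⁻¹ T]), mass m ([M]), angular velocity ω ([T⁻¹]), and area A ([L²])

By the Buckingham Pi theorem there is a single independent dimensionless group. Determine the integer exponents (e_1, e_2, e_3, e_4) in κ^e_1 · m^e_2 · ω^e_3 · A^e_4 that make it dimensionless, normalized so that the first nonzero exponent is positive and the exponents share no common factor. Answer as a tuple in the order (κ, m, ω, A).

M: e_1·(-1) + e_2·(1) + e_3·(0) + e_4·(0) = 0
L: e_1·(-1) + e_2·(0) + e_3·(0) + e_4·(2) = 0
T: e_1·(1) + e_2·(0) + e_3·(-1) + e_4·(0) = 0
Solving this homogeneous linear system for the smallest-integer solution (first nonzero entry positive) gives (2, 2, 2, 1).

(2, 2, 2, 1)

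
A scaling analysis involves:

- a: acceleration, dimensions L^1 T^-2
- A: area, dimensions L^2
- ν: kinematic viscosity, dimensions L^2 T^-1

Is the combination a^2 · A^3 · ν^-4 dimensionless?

Sum the exponent of each base dimension across the product:
  M: 2·[a]_M + 3·[A]_M − 4·[ν]_M = 2·(0) + 3·(0) − 4·(0) = 0
  L: 2·[a]_L + 3·[A]_L − 4·[ν]_L = 2·(1) + 3·(2) − 4·(2) = 0
  T: 2·[a]_T + 3·[A]_T − 4·[ν]_T = 2·(-2) + 3·(0) − 4·(-1) = 0
All base exponents vanish — dimensionless.

yes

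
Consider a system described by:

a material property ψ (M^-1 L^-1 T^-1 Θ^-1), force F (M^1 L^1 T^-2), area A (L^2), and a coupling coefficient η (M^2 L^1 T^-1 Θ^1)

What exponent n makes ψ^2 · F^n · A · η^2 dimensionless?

Balance the M exponent: (1)·n from F, plus 2·(-1) + (0) + 2·(2) = 2 from the rest, must sum to zero.
n + 2 = 0, so n = -2.

-2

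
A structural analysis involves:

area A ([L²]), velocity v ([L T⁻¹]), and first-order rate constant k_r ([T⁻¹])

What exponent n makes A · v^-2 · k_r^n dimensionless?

Balance the T exponent: (-1)·n from k_r, plus (0) − 2·(-1) = 2 from the rest, must sum to zero.
−n + 2 = 0, so n = 2.

2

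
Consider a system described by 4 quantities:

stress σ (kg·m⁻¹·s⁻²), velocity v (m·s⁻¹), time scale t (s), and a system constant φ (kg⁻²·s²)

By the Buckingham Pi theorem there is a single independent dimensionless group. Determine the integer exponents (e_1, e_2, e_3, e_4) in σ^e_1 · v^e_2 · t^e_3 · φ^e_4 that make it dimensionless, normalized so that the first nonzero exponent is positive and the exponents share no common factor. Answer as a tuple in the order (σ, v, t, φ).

(2, 2, 4, 1)

M: e_1·(1) + e_2·(0) + e_3·(0) + e_4·(-2) = 0
L: e_1·(-1) + e_2·(1) + e_3·(0) + e_4·(0) = 0
T: e_1·(-2) + e_2·(-1) + e_3·(1) + e_4·(2) = 0
Solving this homogeneous linear system for the smallest-integer solution (first nonzero entry positive) gives (2, 2, 4, 1).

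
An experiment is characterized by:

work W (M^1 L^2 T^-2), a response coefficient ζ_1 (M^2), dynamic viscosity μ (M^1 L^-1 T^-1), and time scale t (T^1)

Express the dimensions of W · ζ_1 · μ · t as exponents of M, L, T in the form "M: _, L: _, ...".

Collect each base-dimension exponent across the product:
  M: (1) + (2) + (1) + (0) = 4
  L: (2) + (0) + (-1) + (0) = 1
  T: (-2) + (0) + (-1) + (1) = -2
So the dimensions are [M⁴ L T⁻²].

M: 4, L: 1, T: -2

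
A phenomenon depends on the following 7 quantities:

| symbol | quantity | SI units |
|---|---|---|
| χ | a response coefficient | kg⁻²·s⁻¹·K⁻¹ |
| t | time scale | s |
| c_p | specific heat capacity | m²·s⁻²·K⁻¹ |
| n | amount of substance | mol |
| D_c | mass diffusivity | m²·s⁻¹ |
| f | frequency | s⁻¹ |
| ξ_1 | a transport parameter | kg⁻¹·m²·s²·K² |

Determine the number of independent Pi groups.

2

There are 7 variables and 5 base dimensions (M, L, T, Θ, N).
The dimension matrix has rank 5.
Independent dimensionless groups: 7 − 5 = 2.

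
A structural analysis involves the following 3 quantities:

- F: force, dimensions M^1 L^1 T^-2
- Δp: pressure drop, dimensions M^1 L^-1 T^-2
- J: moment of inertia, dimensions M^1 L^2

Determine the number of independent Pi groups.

0

There are 3 variables and 3 base dimensions (M, L, T).
The dimension matrix has rank 3.
Independent dimensionless groups: 3 − 3 = 0.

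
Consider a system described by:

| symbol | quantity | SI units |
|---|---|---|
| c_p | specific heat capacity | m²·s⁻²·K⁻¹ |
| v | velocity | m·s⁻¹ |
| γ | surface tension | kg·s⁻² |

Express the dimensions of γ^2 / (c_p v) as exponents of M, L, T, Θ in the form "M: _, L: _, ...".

M: 2, L: -3, T: -1, Θ: 1

Collect each base-dimension exponent across the product:
  M: −(0) − (0) + 2·(1) = 2
  L: −(2) − (1) + 2·(0) = -3
  T: −(-2) − (-1) + 2·(-2) = -1
  Θ: −(-1) − (0) + 2·(0) = 1
So the dimensions are [M² L⁻³ T⁻¹ Θ].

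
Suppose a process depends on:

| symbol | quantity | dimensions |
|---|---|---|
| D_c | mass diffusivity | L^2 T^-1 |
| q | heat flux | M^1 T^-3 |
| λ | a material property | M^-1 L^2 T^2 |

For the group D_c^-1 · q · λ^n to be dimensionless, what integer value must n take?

1

Balance the M exponent: (-1)·n from λ, plus −(0) + (1) = 1 from the rest, must sum to zero.
−n + 1 = 0, so n = 1.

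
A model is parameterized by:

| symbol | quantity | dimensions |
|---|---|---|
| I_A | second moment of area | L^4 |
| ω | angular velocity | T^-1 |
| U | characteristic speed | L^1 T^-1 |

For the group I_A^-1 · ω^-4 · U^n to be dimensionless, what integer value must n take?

4

Balance the L exponent: (1)·n from U, plus −(4) − 4·(0) = -4 from the rest, must sum to zero.
n − 4 = 0, so n = 4.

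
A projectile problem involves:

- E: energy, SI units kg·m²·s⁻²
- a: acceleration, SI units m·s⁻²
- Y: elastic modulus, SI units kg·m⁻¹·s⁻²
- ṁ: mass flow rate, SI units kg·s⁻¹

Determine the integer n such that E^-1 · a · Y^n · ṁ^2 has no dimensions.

-1

Balance the M exponent: (1)·n from Y, plus −(1) + (0) + 2·(1) = 1 from the rest, must sum to zero.
n + 1 = 0, so n = -1.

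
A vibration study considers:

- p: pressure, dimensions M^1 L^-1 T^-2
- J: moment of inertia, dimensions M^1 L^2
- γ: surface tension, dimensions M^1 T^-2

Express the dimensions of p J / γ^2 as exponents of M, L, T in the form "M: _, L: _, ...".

Collect each base-dimension exponent across the product:
  M: (1) + (1) − 2·(1) = 0
  L: (-1) + (2) − 2·(0) = 1
  T: (-2) + (0) − 2·(-2) = 2
So the dimensions are [L T²].

M: 0, L: 1, T: 2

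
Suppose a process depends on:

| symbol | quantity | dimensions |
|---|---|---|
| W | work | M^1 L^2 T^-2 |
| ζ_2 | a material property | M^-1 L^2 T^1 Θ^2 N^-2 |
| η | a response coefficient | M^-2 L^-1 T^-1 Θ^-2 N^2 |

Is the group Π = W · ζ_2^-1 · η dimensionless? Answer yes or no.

no

Sum the exponent of each base dimension across the product:
  M: [W]_M − [ζ_2]_M + [η]_M = (1) − (-1) + (-2) = 0
  L: [W]_L − [ζ_2]_L + [η]_L = (2) − (2) + (-1) = -1
  T: [W]_T − [ζ_2]_T + [η]_T = (-2) − (1) + (-1) = -4
  Θ: [W]_Θ − [ζ_2]_Θ + [η]_Θ = (0) − (2) + (-2) = -4
  N: [W]_N − [ζ_2]_N + [η]_N = (0) − (-2) + (2) = 4
Net dimensions [L⁻¹ T⁻⁴ Θ⁻⁴ N⁴] ≠ [1] — not dimensionless.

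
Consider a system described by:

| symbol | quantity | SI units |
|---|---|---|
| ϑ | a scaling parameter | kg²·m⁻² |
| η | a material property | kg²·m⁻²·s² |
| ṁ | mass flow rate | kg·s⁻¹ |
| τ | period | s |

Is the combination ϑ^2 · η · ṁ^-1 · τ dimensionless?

no

Sum the exponent of each base dimension across the product:
  M: 2·[ϑ]_M + [η]_M − [ṁ]_M + [τ]_M = 2·(2) + (2) − (1) + (0) = 5
  L: 2·[ϑ]_L + [η]_L − [ṁ]_L + [τ]_L = 2·(-2) + (-2) − (0) + (0) = -6
  T: 2·[ϑ]_T + [η]_T − [ṁ]_T + [τ]_T = 2·(0) + (2) − (-1) + (1) = 4
Net dimensions [M⁵ L⁻⁶ T⁴] ≠ [1] — not dimensionless.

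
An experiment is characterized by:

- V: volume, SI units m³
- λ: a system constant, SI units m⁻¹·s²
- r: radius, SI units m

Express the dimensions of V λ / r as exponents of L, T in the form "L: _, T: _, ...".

L: 1, T: 2

Collect each base-dimension exponent across the product:
  L: (3) + (-1) − (1) = 1
  T: (0) + (2) − (0) = 2
So the dimensions are [L T²].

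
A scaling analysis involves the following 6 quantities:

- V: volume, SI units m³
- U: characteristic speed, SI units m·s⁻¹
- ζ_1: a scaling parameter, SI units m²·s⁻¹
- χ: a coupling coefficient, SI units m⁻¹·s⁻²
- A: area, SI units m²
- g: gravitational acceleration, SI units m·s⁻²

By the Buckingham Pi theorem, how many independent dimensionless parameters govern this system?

4

There are 6 variables and 2 base dimensions (L, T).
The dimension matrix has rank 2.
Independent dimensionless groups: 6 − 2 = 4.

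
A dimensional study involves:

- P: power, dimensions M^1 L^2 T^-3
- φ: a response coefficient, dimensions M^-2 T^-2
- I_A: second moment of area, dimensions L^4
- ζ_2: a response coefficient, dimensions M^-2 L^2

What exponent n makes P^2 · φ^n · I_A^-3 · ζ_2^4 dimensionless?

Balance the M exponent: (-2)·n from φ, plus 2·(1) − 3·(0) + 4·(-2) = -6 from the rest, must sum to zero.
-2n − 6 = 0, so n = -3.

-3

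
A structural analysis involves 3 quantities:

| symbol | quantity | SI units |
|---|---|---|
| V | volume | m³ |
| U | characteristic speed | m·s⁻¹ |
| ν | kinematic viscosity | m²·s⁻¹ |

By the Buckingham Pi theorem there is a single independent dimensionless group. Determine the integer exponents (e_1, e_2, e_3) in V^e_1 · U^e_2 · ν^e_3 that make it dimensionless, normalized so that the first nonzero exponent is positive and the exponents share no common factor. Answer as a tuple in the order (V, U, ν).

L: e_1·(3) + e_2·(1) + e_3·(2) = 0
T: e_1·(0) + e_2·(-1) + e_3·(-1) = 0
Solving this homogeneous linear system for the smallest-integer solution (first nonzero entry positive) gives (1, 3, -3).

(1, 3, -3)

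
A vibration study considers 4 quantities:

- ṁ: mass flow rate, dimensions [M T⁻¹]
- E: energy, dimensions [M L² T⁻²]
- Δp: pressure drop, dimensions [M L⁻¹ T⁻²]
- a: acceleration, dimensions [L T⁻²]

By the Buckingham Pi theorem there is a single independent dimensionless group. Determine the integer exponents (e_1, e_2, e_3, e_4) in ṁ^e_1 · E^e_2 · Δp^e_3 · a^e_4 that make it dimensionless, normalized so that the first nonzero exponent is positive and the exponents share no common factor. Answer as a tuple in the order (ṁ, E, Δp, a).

(2, -1, -1, 1)

M: e_1·(1) + e_2·(1) + e_3·(1) + e_4·(0) = 0
L: e_1·(0) + e_2·(2) + e_3·(-1) + e_4·(1) = 0
T: e_1·(-1) + e_2·(-2) + e_3·(-2) + e_4·(-2) = 0
Solving this homogeneous linear system for the smallest-integer solution (first nonzero entry positive) gives (2, -1, -1, 1).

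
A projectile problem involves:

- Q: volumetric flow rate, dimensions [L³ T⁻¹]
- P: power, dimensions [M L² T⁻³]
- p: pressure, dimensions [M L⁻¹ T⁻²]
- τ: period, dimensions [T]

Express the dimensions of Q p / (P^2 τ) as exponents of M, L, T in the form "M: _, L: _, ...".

Collect each base-dimension exponent across the product:
  M: (0) − 2·(1) + (1) − (0) = -1
  L: (3) − 2·(2) + (-1) − (0) = -2
  T: (-1) − 2·(-3) + (-2) − (1) = 2
So the dimensions are [M⁻¹ L⁻² T²].

M: -1, L: -2, T: 2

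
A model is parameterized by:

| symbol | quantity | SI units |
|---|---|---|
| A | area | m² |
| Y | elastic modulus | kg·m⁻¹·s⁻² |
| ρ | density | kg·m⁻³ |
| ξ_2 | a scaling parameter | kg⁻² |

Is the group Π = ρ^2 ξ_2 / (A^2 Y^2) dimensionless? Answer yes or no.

no

Sum the exponent of each base dimension across the product:
  M: −2·[A]_M − 2·[Y]_M + 2·[ρ]_M + [ξ_2]_M = −2·(0) − 2·(1) + 2·(1) + (-2) = -2
  L: −2·[A]_L − 2·[Y]_L + 2·[ρ]_L + [ξ_2]_L = −2·(2) − 2·(-1) + 2·(-3) + (0) = -8
  T: −2·[A]_T − 2·[Y]_T + 2·[ρ]_T + [ξ_2]_T = −2·(0) − 2·(-2) + 2·(0) + (0) = 4
Net dimensions [M⁻² L⁻⁸ T⁴] ≠ [1] — not dimensionless.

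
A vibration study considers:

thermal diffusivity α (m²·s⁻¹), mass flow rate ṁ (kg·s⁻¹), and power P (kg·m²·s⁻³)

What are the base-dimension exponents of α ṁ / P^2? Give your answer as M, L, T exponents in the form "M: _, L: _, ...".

Collect each base-dimension exponent across the product:
  M: (0) + (1) − 2·(1) = -1
  L: (2) + (0) − 2·(2) = -2
  T: (-1) + (-1) − 2·(-3) = 4
So the dimensions are [M⁻¹ L⁻² T⁴].

M: -1, L: -2, T: 4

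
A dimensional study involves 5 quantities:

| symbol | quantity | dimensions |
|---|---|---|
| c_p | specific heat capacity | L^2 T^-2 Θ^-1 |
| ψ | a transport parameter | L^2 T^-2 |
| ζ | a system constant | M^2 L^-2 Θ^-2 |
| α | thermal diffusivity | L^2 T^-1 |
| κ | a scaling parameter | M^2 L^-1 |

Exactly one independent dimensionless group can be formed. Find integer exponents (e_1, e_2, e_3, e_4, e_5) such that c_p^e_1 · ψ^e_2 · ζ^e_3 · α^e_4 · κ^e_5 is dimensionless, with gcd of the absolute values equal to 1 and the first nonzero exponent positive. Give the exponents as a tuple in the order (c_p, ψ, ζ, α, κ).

(4, -3, -2, -2, 2)

M: e_1·(0) + e_2·(0) + e_3·(2) + e_4·(0) + e_5·(2) = 0
L: e_1·(2) + e_2·(2) + e_3·(-2) + e_4·(2) + e_5·(-1) = 0
T: e_1·(-2) + e_2·(-2) + e_3·(0) + e_4·(-1) + e_5·(0) = 0
Θ: e_1·(-1) + e_2·(0) + e_3·(-2) + e_4·(0) + e_5·(0) = 0
Solving this homogeneous linear system for the smallest-integer solution (first nonzero entry positive) gives (4, -3, -2, -2, 2).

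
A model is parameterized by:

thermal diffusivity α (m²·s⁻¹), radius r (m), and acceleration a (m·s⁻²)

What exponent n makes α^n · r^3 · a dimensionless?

Balance the L exponent: (2)·n from α, plus 3·(1) + (1) = 4 from the rest, must sum to zero.
2n + 4 = 0, so n = -2.

-2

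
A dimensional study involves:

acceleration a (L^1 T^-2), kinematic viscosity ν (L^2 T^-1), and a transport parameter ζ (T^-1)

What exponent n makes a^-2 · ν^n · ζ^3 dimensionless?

1

Balance the L exponent: (2)·n from ν, plus −2·(1) + 3·(0) = -2 from the rest, must sum to zero.
2n − 2 = 0, so n = 1.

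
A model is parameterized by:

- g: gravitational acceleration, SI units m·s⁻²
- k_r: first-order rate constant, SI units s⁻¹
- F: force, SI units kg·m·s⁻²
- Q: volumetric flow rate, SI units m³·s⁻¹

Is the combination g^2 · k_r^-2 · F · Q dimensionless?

no

Sum the exponent of each base dimension across the product:
  M: 2·[g]_M − 2·[k_r]_M + [F]_M + [Q]_M = 2·(0) − 2·(0) + (1) + (0) = 1
  L: 2·[g]_L − 2·[k_r]_L + [F]_L + [Q]_L = 2·(1) − 2·(0) + (1) + (3) = 6
  T: 2·[g]_T − 2·[k_r]_T + [F]_T + [Q]_T = 2·(-2) − 2·(-1) + (-2) + (-1) = -5
Net dimensions [M L⁶ T⁻⁵] ≠ [1] — not dimensionless.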